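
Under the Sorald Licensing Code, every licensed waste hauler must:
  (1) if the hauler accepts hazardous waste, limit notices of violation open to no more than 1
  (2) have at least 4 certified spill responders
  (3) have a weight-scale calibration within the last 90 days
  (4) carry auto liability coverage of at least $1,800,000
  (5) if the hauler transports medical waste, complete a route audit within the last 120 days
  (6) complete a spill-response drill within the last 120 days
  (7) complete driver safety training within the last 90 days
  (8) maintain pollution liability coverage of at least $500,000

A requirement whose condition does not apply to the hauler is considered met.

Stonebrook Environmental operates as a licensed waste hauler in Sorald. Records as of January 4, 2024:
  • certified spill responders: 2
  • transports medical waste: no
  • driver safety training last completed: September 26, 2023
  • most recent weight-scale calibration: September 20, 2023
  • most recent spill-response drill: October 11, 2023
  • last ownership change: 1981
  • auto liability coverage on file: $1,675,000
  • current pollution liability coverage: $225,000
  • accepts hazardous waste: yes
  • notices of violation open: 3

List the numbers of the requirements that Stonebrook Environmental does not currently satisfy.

1. condition 'accepts hazardous waste' holds; notices of violation open 3 > 1 → not met
2. certified spill responders 2 < 4 → not met
3. weight-scale calibration 106 days ago vs limit 90 → not met
4. auto liability coverage $1,675,000 < $1,800,000 → not met
5. condition 'transports medical waste' does not hold → requirement n/a → met
6. spill-response drill 85 days ago vs limit 120 → met
7. driver safety training 100 days ago vs limit 90 → not met
8. pollution liability coverage $225,000 < $500,000 → not met
Not met: 1, 2, 3, 4, 7, 8

1, 2, 3, 4, 7, 8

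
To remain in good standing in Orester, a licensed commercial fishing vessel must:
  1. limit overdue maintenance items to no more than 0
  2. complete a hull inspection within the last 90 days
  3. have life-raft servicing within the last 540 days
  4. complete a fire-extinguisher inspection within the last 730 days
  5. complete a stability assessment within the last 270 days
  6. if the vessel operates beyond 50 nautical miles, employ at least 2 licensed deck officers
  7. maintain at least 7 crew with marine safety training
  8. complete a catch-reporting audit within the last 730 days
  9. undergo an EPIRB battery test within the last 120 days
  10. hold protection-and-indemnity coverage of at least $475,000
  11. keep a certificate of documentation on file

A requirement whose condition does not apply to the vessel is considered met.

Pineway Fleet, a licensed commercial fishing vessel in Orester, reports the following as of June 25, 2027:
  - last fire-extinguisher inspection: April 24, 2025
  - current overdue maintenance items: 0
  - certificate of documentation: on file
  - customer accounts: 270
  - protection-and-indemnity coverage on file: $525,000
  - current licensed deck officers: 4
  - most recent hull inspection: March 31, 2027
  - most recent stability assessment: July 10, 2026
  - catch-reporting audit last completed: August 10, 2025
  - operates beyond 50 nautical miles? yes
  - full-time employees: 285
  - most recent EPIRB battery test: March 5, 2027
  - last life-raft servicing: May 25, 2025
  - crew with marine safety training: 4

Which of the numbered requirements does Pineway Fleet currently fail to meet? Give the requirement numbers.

1. overdue maintenance items 0 ≤ 0 → met
2. hull inspection 86 days ago vs limit 90 → met
3. life-raft servicing 761 days ago vs limit 540 → not met
4. fire-extinguisher inspection 792 days ago vs limit 730 → not met
5. stability assessment 350 days ago vs limit 270 → not met
6. condition 'operates beyond 50 nautical miles' holds; licensed deck officers 4 ≥ 2 → met
7. crew with marine safety training 4 < 7 → not met
8. catch-reporting audit 684 days ago vs limit 730 → met
9. EPIRB battery test 112 days ago vs limit 120 → met
10. protection-and-indemnity coverage $525,000 ≥ $475,000 → met
11. certificate of documentation present → met
Not met: 3, 4, 5, 7

3, 4, 5, 7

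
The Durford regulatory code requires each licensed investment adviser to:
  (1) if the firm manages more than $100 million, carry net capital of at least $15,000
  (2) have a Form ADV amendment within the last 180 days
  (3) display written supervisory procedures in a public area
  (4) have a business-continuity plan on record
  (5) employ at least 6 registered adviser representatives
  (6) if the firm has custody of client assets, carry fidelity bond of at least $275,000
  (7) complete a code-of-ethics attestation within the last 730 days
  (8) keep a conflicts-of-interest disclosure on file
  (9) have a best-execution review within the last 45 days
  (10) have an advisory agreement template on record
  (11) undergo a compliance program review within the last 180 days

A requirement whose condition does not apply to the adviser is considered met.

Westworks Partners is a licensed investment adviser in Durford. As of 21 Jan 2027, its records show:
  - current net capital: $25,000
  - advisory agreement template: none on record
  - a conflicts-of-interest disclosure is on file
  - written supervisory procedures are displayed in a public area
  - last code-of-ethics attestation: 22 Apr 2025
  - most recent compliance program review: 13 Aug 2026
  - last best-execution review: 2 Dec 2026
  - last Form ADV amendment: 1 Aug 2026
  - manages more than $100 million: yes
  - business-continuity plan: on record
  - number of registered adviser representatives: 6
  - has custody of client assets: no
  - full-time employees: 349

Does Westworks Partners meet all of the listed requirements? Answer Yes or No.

1. condition 'manages more than $100 million' holds; net capital $25,000 ≥ $15,000 → met
2. Form ADV amendment 173 days ago vs limit 180 → met
3. written supervisory procedures present → met
4. business-continuity plan present → met
5. registered adviser representatives 6 ≥ 6 → met
6. condition 'has custody of client assets' does not hold → requirement n/a → met
7. code-of-ethics attestation 639 days ago vs limit 730 → met
8. conflicts-of-interest disclosure present → met
9. best-execution review 50 days ago vs limit 45 → not met
10. advisory agreement template absent → not met
11. compliance program review 161 days ago vs limit 180 → met
Not met: 9, 10

No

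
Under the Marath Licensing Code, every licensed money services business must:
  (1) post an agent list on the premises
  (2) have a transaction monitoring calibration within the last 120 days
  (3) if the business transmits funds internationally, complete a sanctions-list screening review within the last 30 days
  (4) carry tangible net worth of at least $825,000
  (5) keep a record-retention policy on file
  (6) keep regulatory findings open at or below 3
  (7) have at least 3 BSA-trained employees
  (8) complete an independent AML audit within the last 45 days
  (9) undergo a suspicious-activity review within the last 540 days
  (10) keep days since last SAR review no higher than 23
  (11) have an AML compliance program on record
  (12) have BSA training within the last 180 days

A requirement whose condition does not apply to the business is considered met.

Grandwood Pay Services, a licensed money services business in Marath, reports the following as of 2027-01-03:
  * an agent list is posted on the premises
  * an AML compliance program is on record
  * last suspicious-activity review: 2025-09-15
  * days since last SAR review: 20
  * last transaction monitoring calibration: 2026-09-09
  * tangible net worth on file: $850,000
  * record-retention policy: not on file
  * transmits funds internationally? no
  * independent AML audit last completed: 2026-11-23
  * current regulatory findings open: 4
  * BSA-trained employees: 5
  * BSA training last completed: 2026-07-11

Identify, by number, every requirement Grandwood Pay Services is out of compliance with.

5, 6

1. agent list present → met
2. transaction monitoring calibration 116 days ago vs limit 120 → met
3. condition 'transmits funds internationally' does not hold → requirement n/a → met
4. tangible net worth $850,000 ≥ $825,000 → met
5. record-retention policy absent → not met
6. regulatory findings open 4 > 3 → not met
7. BSA-trained employees 5 ≥ 3 → met
8. independent AML audit 41 days ago vs limit 45 → met
9. suspicious-activity review 475 days ago vs limit 540 → met
10. days since last SAR review 20 ≤ 23 → met
11. AML compliance program present → met
12. BSA training 176 days ago vs limit 180 → met
Not met: 5, 6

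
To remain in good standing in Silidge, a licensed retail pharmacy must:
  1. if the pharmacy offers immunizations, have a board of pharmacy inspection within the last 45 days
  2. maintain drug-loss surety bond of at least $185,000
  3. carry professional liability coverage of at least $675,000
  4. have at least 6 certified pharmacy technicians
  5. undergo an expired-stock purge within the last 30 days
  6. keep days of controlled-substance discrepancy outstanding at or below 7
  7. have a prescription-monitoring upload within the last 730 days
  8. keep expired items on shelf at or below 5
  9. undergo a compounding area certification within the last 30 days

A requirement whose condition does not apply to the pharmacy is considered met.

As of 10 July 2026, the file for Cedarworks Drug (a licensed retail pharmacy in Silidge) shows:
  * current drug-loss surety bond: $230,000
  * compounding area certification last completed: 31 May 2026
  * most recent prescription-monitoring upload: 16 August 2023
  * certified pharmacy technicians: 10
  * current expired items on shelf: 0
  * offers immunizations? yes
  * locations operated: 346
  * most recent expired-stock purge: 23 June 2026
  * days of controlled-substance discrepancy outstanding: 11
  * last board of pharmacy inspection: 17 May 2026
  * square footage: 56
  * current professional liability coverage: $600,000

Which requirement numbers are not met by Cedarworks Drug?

1, 3, 6, 7, 9

1. condition 'offers immunizations' holds; board of pharmacy inspection 54 days ago vs limit 45 → not met
2. drug-loss surety bond $230,000 ≥ $185,000 → met
3. professional liability coverage $600,000 < $675,000 → not met
4. certified pharmacy technicians 10 ≥ 6 → met
5. expired-stock purge 17 days ago vs limit 30 → met
6. days of controlled-substance discrepancy outstanding 11 > 7 → not met
7. prescription-monitoring upload 1059 days ago vs limit 730 → not met
8. expired items on shelf 0 ≤ 5 → met
9. compounding area certification 40 days ago vs limit 30 → not met
Not met: 1, 3, 6, 7, 9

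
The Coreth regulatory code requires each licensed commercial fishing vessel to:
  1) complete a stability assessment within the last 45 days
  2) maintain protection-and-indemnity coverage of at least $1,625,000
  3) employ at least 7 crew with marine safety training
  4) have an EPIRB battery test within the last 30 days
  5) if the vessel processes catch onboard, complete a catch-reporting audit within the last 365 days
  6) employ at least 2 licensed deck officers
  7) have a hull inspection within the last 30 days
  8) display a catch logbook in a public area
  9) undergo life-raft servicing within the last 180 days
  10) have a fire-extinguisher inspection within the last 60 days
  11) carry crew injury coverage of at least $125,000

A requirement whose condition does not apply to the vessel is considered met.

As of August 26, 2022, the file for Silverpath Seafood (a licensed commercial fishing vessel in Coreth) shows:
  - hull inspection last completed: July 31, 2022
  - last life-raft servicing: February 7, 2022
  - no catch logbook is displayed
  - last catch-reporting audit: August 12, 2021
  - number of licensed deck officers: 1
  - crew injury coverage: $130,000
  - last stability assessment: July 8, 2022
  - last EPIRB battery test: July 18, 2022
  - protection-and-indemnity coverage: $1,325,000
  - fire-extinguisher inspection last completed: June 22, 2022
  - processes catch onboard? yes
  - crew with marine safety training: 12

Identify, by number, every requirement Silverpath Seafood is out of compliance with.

1, 2, 4, 5, 6, 8, 9, 10

1. stability assessment 49 days ago vs limit 45 → not met
2. protection-and-indemnity coverage $1,325,000 < $1,625,000 → not met
3. crew with marine safety training 12 ≥ 7 → met
4. EPIRB battery test 39 days ago vs limit 30 → not met
5. condition 'processes catch onboard' holds; catch-reporting audit 379 days ago vs limit 365 → not met
6. licensed deck officers 1 < 2 → not met
7. hull inspection 26 days ago vs limit 30 → met
8. catch logbook absent → not met
9. life-raft servicing 200 days ago vs limit 180 → not met
10. fire-extinguisher inspection 65 days ago vs limit 60 → not met
11. crew injury coverage $130,000 ≥ $125,000 → met
Not met: 1, 2, 4, 5, 6, 8, 9, 10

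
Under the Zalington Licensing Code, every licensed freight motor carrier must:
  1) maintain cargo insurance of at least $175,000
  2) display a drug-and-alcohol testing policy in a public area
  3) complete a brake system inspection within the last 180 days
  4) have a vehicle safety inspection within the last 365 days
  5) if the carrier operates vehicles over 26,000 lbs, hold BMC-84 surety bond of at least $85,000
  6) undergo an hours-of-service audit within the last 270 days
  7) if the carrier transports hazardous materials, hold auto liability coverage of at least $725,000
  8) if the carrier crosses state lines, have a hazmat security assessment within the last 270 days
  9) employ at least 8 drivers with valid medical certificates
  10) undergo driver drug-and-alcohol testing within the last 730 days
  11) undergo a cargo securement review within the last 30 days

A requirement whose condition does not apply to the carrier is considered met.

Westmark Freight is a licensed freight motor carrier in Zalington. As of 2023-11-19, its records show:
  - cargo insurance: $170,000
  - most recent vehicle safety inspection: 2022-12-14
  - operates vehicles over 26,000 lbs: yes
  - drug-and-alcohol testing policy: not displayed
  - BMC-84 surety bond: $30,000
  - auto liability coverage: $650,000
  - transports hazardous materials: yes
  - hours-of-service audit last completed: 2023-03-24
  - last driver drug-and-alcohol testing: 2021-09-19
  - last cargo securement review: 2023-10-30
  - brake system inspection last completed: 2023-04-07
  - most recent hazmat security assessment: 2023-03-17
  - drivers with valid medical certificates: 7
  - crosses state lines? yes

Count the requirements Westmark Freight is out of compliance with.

7

1. cargo insurance $170,000 < $175,000 → not met
2. drug-and-alcohol testing policy absent → not met
3. brake system inspection 226 days ago vs limit 180 → not met
4. vehicle safety inspection 340 days ago vs limit 365 → met
5. condition 'operates vehicles over 26,000 lbs' holds; BMC-84 surety bond $30,000 < $85,000 → not met
6. hours-of-service audit 240 days ago vs limit 270 → met
7. condition 'transports hazardous materials' holds; auto liability coverage $650,000 < $725,000 → not met
8. condition 'crosses state lines' holds; hazmat security assessment 247 days ago vs limit 270 → met
9. drivers with valid medical certificates 7 < 8 → not met
10. driver drug-and-alcohol testing 791 days ago vs limit 730 → not met
11. cargo securement review 20 days ago vs limit 30 → met
Not met: 7 of 11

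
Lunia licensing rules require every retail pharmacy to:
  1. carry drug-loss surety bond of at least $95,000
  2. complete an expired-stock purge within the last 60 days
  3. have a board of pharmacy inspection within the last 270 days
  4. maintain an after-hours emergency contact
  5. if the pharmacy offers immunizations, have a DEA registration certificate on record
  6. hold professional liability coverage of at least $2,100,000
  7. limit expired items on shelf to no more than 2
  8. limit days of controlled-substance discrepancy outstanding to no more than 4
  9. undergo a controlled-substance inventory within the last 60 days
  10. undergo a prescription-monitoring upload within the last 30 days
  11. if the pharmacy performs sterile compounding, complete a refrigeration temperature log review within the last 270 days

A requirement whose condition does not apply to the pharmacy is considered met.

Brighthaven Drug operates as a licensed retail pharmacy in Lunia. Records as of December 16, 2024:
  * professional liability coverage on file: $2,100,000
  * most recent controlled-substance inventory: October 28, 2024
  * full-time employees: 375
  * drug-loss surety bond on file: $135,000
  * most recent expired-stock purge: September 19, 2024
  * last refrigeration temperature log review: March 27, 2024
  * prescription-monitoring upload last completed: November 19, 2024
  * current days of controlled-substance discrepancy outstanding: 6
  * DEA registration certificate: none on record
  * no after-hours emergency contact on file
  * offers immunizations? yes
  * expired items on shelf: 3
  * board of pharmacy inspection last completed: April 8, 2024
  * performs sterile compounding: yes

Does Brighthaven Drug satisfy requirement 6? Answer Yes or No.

6. professional liability coverage $2,100,000 ≥ $2,100,000 → met

Yes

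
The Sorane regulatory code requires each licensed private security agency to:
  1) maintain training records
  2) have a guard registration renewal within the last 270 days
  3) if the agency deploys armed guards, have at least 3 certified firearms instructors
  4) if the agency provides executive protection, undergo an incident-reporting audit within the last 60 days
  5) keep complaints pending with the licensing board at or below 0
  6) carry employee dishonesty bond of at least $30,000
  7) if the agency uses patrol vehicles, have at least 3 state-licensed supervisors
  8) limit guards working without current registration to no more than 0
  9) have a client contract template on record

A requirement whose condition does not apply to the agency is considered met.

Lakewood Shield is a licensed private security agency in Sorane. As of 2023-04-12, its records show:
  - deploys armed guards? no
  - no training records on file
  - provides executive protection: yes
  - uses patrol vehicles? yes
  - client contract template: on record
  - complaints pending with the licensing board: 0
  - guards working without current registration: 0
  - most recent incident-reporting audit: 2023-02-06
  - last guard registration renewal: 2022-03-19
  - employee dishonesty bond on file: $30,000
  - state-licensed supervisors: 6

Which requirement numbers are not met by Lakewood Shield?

1. training records absent → not met
2. guard registration renewal 389 days ago vs limit 270 → not met
3. condition 'deploys armed guards' does not hold → requirement n/a → met
4. condition 'provides executive protection' holds; incident-reporting audit 65 days ago vs limit 60 → not met
5. complaints pending with the licensing board 0 ≤ 0 → met
6. employee dishonesty bond $30,000 ≥ $30,000 → met
7. condition 'uses patrol vehicles' holds; state-licensed supervisors 6 ≥ 3 → met
8. guards working without current registration 0 ≤ 0 → met
9. client contract template present → met
Not met: 1, 2, 4

1, 2, 4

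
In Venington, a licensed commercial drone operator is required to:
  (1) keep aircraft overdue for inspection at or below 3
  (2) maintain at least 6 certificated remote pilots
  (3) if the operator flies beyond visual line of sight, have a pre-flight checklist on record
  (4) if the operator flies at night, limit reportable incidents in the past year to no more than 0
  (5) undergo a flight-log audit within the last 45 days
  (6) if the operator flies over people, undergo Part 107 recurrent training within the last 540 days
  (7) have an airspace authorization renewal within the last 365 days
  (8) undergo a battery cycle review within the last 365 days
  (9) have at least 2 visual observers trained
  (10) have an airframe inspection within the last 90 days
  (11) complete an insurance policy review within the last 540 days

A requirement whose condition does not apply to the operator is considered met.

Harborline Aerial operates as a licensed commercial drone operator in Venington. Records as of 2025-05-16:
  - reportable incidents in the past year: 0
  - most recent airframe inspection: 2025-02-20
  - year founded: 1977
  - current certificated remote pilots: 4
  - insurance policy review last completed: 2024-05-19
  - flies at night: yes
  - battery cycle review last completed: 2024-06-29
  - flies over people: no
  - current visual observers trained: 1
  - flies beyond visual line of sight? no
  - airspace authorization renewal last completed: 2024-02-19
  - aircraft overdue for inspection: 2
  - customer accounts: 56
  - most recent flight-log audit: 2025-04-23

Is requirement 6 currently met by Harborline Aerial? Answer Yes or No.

6. condition 'flies over people' does not hold → requirement n/a → met

Yes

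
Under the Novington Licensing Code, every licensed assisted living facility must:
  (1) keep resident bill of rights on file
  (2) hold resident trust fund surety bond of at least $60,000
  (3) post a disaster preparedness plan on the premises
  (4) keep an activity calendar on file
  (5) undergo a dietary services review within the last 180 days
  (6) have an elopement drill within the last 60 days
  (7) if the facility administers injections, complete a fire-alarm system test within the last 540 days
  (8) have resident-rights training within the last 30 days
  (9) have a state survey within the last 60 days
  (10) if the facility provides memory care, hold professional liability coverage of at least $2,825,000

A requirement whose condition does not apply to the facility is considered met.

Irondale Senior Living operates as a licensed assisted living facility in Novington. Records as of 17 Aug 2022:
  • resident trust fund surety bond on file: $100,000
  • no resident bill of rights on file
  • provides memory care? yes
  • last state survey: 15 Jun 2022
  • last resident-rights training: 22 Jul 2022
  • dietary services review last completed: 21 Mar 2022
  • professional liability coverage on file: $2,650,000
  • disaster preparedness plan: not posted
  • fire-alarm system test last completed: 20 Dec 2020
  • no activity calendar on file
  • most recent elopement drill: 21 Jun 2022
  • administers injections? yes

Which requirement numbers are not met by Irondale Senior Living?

1, 3, 4, 7, 9, 10

1. resident bill of rights absent → not met
2. resident trust fund surety bond $100,000 ≥ $60,000 → met
3. disaster preparedness plan absent → not met
4. activity calendar absent → not met
5. dietary services review 149 days ago vs limit 180 → met
6. elopement drill 57 days ago vs limit 60 → met
7. condition 'administers injections' holds; fire-alarm system test 605 days ago vs limit 540 → not met
8. resident-rights training 26 days ago vs limit 30 → met
9. state survey 63 days ago vs limit 60 → not met
10. condition 'provides memory care' holds; professional liability coverage $2,650,000 < $2,825,000 → not met
Not met: 1, 3, 4, 7, 9, 10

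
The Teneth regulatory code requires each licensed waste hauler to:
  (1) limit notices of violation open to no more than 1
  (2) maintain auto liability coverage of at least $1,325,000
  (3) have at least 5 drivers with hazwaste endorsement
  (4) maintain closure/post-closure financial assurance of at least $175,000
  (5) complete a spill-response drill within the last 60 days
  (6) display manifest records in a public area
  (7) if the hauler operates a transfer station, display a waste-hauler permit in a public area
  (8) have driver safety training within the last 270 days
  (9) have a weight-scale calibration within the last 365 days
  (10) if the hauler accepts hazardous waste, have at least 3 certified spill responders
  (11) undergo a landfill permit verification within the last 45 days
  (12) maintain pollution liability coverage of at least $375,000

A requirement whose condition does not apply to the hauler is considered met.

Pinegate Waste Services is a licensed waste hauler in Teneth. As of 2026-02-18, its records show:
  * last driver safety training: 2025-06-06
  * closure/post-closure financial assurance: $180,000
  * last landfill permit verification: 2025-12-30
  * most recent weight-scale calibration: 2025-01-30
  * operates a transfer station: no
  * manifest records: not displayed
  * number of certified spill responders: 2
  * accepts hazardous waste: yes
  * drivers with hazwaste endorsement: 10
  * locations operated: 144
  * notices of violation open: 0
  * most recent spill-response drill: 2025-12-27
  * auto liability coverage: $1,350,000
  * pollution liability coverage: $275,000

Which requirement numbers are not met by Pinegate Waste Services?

1. notices of violation open 0 ≤ 1 → met
2. auto liability coverage $1,350,000 ≥ $1,325,000 → met
3. drivers with hazwaste endorsement 10 ≥ 5 → met
4. closure/post-closure financial assurance $180,000 ≥ $175,000 → met
5. spill-response drill 53 days ago vs limit 60 → met
6. manifest records absent → not met
7. condition 'operates a transfer station' does not hold → requirement n/a → met
8. driver safety training 257 days ago vs limit 270 → met
9. weight-scale calibration 384 days ago vs limit 365 → not met
10. condition 'accepts hazardous waste' holds; certified spill responders 2 < 3 → not met
11. landfill permit verification 50 days ago vs limit 45 → not met
12. pollution liability coverage $275,000 < $375,000 → not met
Not met: 6, 9, 10, 11, 12

6, 9, 10, 11, 12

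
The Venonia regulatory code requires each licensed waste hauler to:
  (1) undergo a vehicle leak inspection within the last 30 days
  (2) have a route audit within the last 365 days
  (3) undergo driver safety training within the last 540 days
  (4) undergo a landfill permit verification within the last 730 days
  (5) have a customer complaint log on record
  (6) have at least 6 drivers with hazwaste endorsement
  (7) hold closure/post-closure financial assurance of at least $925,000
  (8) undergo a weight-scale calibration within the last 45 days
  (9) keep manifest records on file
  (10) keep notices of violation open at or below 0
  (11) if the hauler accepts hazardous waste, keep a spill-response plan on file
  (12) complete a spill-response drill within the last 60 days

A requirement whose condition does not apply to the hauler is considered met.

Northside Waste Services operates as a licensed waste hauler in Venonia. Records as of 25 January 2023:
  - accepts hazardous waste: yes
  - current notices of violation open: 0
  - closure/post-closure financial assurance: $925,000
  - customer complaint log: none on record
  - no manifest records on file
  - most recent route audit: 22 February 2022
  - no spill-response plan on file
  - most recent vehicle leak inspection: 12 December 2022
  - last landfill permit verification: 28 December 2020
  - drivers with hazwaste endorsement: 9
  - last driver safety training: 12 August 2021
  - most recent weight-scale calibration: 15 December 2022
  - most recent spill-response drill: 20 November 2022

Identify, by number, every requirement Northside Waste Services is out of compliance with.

1, 4, 5, 9, 11, 12

1. vehicle leak inspection 44 days ago vs limit 30 → not met
2. route audit 337 days ago vs limit 365 → met
3. driver safety training 531 days ago vs limit 540 → met
4. landfill permit verification 758 days ago vs limit 730 → not met
5. customer complaint log absent → not met
6. drivers with hazwaste endorsement 9 ≥ 6 → met
7. closure/post-closure financial assurance $925,000 ≥ $925,000 → met
8. weight-scale calibration 41 days ago vs limit 45 → met
9. manifest records absent → not met
10. notices of violation open 0 ≤ 0 → met
11. condition 'accepts hazardous waste' holds; spill-response plan absent → not met
12. spill-response drill 66 days ago vs limit 60 → not met
Not met: 1, 4, 5, 9, 11, 12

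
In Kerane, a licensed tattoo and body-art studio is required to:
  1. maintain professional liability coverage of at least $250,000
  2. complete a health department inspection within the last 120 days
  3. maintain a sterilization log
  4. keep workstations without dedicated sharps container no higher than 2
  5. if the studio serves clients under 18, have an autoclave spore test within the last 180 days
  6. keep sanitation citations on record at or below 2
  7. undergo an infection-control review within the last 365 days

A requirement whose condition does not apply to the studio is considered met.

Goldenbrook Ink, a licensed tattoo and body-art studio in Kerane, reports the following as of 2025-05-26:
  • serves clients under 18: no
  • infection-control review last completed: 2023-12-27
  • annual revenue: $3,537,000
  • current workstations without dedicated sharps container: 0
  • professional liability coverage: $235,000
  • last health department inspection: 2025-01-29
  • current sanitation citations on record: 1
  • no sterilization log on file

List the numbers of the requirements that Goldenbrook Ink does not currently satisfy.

1, 3, 7

1. professional liability coverage $235,000 < $250,000 → not met
2. health department inspection 117 days ago vs limit 120 → met
3. sterilization log absent → not met
4. workstations without dedicated sharps container 0 ≤ 2 → met
5. condition 'serves clients under 18' does not hold → requirement n/a → met
6. sanitation citations on record 1 ≤ 2 → met
7. infection-control review 516 days ago vs limit 365 → not met
Not met: 1, 3, 7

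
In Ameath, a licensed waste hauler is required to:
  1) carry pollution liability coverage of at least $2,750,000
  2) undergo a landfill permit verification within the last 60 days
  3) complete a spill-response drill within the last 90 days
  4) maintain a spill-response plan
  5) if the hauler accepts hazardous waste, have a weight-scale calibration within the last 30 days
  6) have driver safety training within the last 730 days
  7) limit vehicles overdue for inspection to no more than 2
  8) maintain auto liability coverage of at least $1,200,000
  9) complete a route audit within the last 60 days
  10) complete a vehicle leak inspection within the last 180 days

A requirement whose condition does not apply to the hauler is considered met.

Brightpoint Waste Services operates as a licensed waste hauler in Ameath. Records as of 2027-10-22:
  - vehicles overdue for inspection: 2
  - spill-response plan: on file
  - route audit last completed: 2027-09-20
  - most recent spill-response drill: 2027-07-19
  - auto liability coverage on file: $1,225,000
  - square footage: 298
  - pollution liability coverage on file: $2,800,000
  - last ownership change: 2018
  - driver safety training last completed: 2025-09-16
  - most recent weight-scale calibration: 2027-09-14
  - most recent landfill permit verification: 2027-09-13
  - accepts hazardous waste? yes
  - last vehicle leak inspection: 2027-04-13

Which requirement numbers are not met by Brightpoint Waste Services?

3, 5, 6, 10

1. pollution liability coverage $2,800,000 ≥ $2,750,000 → met
2. landfill permit verification 39 days ago vs limit 60 → met
3. spill-response drill 95 days ago vs limit 90 → not met
4. spill-response plan present → met
5. condition 'accepts hazardous waste' holds; weight-scale calibration 38 days ago vs limit 30 → not met
6. driver safety training 766 days ago vs limit 730 → not met
7. vehicles overdue for inspection 2 ≤ 2 → met
8. auto liability coverage $1,225,000 ≥ $1,200,000 → met
9. route audit 32 days ago vs limit 60 → met
10. vehicle leak inspection 192 days ago vs limit 180 → not met
Not met: 3, 5, 6, 10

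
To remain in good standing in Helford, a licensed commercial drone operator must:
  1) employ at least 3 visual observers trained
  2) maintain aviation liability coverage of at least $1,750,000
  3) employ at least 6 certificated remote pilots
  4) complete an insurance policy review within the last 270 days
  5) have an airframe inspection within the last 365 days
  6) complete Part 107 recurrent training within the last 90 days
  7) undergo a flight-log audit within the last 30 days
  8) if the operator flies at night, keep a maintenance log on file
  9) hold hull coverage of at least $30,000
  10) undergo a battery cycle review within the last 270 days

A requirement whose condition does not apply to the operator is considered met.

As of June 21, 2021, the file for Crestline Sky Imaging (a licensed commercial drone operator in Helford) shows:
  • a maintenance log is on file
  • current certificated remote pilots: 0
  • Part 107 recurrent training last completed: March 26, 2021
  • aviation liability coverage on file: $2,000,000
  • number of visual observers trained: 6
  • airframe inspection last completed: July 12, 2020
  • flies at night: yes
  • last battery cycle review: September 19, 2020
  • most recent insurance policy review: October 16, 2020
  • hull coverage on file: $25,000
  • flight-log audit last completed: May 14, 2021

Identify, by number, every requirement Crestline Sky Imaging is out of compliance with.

1. visual observers trained 6 ≥ 3 → met
2. aviation liability coverage $2,000,000 ≥ $1,750,000 → met
3. certificated remote pilots 0 < 6 → not met
4. insurance policy review 248 days ago vs limit 270 → met
5. airframe inspection 344 days ago vs limit 365 → met
6. Part 107 recurrent training 87 days ago vs limit 90 → met
7. flight-log audit 38 days ago vs limit 30 → not met
8. condition 'flies at night' holds; maintenance log present → met
9. hull coverage $25,000 < $30,000 → not met
10. battery cycle review 275 days ago vs limit 270 → not met
Not met: 3, 7, 9, 10

3, 7, 9, 10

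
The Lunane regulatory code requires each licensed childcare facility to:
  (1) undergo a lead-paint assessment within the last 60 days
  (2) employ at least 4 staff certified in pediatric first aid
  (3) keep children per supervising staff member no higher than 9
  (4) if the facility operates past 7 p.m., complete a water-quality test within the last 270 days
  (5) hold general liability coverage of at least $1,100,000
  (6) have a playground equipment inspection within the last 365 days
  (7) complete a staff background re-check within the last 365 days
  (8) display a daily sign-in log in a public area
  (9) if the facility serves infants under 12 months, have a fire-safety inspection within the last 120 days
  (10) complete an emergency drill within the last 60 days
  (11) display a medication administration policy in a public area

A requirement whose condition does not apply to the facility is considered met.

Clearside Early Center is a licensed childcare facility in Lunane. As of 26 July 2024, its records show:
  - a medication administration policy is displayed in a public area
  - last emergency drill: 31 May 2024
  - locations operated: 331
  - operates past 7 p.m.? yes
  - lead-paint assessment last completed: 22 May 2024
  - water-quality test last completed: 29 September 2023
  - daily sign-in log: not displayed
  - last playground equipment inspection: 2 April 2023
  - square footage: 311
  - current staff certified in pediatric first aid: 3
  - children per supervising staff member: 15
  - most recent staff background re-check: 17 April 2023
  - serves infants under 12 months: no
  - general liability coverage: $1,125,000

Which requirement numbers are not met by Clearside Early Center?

1, 2, 3, 4, 6, 7, 8

1. lead-paint assessment 65 days ago vs limit 60 → not met
2. staff certified in pediatric first aid 3 < 4 → not met
3. children per supervising staff member 15 > 9 → not met
4. condition 'operates past 7 p.m.' holds; water-quality test 301 days ago vs limit 270 → not met
5. general liability coverage $1,125,000 ≥ $1,100,000 → met
6. playground equipment inspection 481 days ago vs limit 365 → not met
7. staff background re-check 466 days ago vs limit 365 → not met
8. daily sign-in log absent → not met
9. condition 'serves infants under 12 months' does not hold → requirement n/a → met
10. emergency drill 56 days ago vs limit 60 → met
11. medication administration policy present → met
Not met: 1, 2, 3, 4, 6, 7, 8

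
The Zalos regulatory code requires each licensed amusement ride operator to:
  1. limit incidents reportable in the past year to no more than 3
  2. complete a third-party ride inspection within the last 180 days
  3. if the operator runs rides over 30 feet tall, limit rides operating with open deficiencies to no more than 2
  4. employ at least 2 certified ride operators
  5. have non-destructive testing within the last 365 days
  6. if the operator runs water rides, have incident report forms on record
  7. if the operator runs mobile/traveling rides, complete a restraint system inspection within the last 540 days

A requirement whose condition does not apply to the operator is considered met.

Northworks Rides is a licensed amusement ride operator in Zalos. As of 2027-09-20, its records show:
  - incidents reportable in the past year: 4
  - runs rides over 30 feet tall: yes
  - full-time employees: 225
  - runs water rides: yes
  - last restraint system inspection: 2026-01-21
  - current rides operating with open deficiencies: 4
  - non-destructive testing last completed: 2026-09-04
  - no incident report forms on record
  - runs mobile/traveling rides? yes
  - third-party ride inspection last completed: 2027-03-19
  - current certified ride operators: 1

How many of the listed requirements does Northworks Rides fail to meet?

7

1. incidents reportable in the past year 4 > 3 → not met
2. third-party ride inspection 185 days ago vs limit 180 → not met
3. condition 'runs rides over 30 feet tall' holds; rides operating with open deficiencies 4 > 2 → not met
4. certified ride operators 1 < 2 → not met
5. non-destructive testing 381 days ago vs limit 365 → not met
6. condition 'runs water rides' holds; incident report forms absent → not met
7. condition 'runs mobile/traveling rides' holds; restraint system inspection 607 days ago vs limit 540 → not met
Not met: 7 of 7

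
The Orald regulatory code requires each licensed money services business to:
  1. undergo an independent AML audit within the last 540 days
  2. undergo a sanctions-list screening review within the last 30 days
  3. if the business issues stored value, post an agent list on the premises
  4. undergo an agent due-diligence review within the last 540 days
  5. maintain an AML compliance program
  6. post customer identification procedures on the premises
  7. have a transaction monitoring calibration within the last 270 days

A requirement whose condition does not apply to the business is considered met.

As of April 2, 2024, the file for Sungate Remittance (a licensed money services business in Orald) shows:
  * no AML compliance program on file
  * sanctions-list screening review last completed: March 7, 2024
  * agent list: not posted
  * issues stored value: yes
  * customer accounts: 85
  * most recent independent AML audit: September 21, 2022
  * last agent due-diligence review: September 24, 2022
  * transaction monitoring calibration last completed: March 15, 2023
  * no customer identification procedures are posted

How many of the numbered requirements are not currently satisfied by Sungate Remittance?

1. independent AML audit 559 days ago vs limit 540 → not met
2. sanctions-list screening review 26 days ago vs limit 30 → met
3. condition 'issues stored value' holds; agent list absent → not met
4. agent due-diligence review 556 days ago vs limit 540 → not met
5. AML compliance program absent → not met
6. customer identification procedures absent → not met
7. transaction monitoring calibration 384 days ago vs limit 270 → not met
Not met: 6 of 7

6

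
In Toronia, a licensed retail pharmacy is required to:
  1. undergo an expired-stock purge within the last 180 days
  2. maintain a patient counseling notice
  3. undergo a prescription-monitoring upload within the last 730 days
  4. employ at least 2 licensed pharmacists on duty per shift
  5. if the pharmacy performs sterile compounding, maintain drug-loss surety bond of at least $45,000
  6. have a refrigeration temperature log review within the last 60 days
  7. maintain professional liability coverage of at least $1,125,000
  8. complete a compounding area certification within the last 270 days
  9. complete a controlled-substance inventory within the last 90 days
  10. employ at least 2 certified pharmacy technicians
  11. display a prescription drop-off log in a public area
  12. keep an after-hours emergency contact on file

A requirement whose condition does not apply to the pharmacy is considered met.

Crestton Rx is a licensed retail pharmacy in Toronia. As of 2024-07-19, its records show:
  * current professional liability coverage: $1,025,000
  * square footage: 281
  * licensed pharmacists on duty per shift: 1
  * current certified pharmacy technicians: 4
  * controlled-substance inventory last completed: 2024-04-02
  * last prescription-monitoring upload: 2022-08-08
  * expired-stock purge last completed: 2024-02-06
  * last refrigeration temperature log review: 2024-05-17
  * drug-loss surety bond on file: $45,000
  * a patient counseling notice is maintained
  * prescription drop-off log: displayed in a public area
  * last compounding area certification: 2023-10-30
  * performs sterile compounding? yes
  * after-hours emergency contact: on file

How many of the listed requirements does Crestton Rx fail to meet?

1. expired-stock purge 164 days ago vs limit 180 → met
2. patient counseling notice present → met
3. prescription-monitoring upload 711 days ago vs limit 730 → met
4. licensed pharmacists on duty per shift 1 < 2 → not met
5. condition 'performs sterile compounding' holds; drug-loss surety bond $45,000 ≥ $45,000 → met
6. refrigeration temperature log review 63 days ago vs limit 60 → not met
7. professional liability coverage $1,025,000 < $1,125,000 → not met
8. compounding area certification 263 days ago vs limit 270 → met
9. controlled-substance inventory 108 days ago vs limit 90 → not met
10. certified pharmacy technicians 4 ≥ 2 → met
11. prescription drop-off log present → met
12. after-hours emergency contact present → met
Not met: 4 of 12

4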